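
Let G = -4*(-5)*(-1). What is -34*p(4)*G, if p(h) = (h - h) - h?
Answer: -2720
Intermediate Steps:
p(h) = -h (p(h) = 0 - h = -h)
G = -20 (G = 20*(-1) = -20)
-34*p(4)*G = -34*(-1*4)*(-20) = -(-136)*(-20) = -34*80 = -2720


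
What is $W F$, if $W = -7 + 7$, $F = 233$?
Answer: $0$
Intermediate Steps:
$W = 0$
$W F = 0 \cdot 233 = 0$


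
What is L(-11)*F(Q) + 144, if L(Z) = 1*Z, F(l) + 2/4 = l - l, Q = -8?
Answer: 299/2 ≈ 149.50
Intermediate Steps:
F(l) = -½ (F(l) = -½ + (l - l) = -½ + 0 = -½)
L(Z) = Z
L(-11)*F(Q) + 144 = -11*(-½) + 144 = 11/2 + 144 = 299/2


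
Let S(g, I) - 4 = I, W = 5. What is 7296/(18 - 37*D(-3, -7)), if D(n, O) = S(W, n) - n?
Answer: -3648/65 ≈ -56.123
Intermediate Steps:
S(g, I) = 4 + I
D(n, O) = 4 (D(n, O) = (4 + n) - n = 4)
7296/(18 - 37*D(-3, -7)) = 7296/(18 - 37*4) = 7296/(18 - 148) = 7296/(-130) = 7296*(-1/130) = -3648/65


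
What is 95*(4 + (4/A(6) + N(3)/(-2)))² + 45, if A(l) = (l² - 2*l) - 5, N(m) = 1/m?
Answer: 1093385/684 ≈ 1598.5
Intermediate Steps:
A(l) = -5 + l² - 2*l
95*(4 + (4/A(6) + N(3)/(-2)))² + 45 = 95*(4 + (4/(-5 + 6² - 2*6) + 1/(3*(-2))))² + 45 = 95*(4 + (4/(-5 + 36 - 12) + (⅓)*(-½)))² + 45 = 95*(4 + (4/19 - ⅙))² + 45 = 95*(4 + 5/114)² + 45 = 95*(461/114)² + 45 = 95*(212521/12996) + 45 = 1062605/684 + 45 = 1093385/684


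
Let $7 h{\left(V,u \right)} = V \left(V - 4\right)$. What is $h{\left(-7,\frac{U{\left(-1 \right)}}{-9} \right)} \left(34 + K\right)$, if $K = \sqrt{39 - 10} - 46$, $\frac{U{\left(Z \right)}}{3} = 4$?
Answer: $-132 + 11 \sqrt{29} \approx -72.763$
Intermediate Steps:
$U{\left(Z \right)} = 12$ ($U{\left(Z \right)} = 3 \cdot 4 = 12$)
$h{\left(V,u \right)} = \frac{V \left(-4 + V\right)}{7}$ ($h{\left(V,u \right)} = \frac{V \left(V - 4\right)}{7} = \frac{V \left(-4 + V\right)}{7}$)
$K = -46 + \sqrt{29}$ ($K = \sqrt{29} - 46 = -46 + \sqrt{29} \approx -40.615$)
$h{\left(-7,\frac{U{\left(-1 \right)}}{-9} \right)} \left(34 + K\right) = \frac{1}{7} \left(-7\right) \left(-4 - 7\right) \left(34 - \left(46 - \sqrt{29}\right)\right) = \frac{1}{7} \left(-7\right) \left(-11\right) \left(-12 + \sqrt{29}\right) = 11 \left(-12 + \sqrt{29}\right) = -132 + 11 \sqrt{29}$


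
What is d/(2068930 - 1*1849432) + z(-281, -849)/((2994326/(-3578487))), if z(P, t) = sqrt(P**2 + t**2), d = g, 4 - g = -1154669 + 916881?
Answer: 39632/36583 - 3578487*sqrt(799762)/2994326 ≈ -1067.7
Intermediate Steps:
g = 237792 (g = 4 - (-1154669 + 916881) = 4 - 1*(-237788) = 4 + 237788 = 237792)
d = 237792
d/(2068930 - 1*1849432) + z(-281, -849)/((2994326/(-3578487))) = 237792/(2068930 - 1*1849432) + sqrt((-281)**2 + (-849)**2)/((2994326/(-3578487))) = 237792/(2068930 - 1849432) + sqrt(78961 + 720801)/((2994326*(-1/3578487))) = 237792/219498 + sqrt(799762)/(-2994326/3578487) = 237792*(1/219498) + sqrt(799762)*(-3578487/2994326) = 39632/36583 - 3578487*sqrt(799762)/2994326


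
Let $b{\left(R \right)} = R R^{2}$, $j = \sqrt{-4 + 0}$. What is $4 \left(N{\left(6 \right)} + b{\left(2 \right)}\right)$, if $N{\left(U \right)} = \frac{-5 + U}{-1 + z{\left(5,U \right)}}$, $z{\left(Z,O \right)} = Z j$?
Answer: $\frac{3228}{101} - \frac{40 i}{101} \approx 31.96 - 0.39604 i$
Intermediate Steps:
$j = 2 i$ ($j = \sqrt{-4} = 2 i \approx 2.0 i$)
$b{\left(R \right)} = R^{3}$
$z{\left(Z,O \right)} = 2 i Z$ ($z{\left(Z,O \right)} = Z 2 i = 2 i Z$)
$N{\left(U \right)} = \frac{\left(-1 - 10 i\right) \left(-5 + U\right)}{101}$ ($N{\left(U \right)} = \frac{-5 + U}{-1 + 2 i 5} = \frac{-5 + U}{-1 + 10 i} = \left(-5 + U\right) \frac{-1 - 10 i}{101} = \frac{\left(-1 - 10 i\right) \left(-5 + U\right)}{101}$)
$4 \left(N{\left(6 \right)} + b{\left(2 \right)}\right) = 4 \left(\frac{i \left(5 - 6\right) \left(10 - i\right)}{101} + 2^{3}\right) = 4 \left(\frac{i \left(5 - 6\right) \left(10 - i\right)}{101} + 8\right) = 4 \left(\frac{1}{101} i \left(-1\right) \left(10 - i\right) + 8\right) = 4 \left(- \frac{i \left(10 - i\right)}{101} + 8\right) = 4 \left(8 - \frac{i \left(10 - i\right)}{101}\right) = 32 - \frac{4 i \left(10 - i\right)}{101}$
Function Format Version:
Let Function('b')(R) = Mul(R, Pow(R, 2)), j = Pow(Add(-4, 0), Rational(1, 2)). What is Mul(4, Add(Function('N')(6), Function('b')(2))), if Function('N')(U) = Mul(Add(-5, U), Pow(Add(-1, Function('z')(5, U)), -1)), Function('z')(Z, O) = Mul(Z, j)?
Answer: Add(Rational(3228, 101), Mul(Rational(-40, 101), I)) ≈ Add(31.960, Mul(-0.39604, I))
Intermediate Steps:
j = Mul(2, I) (j = Pow(-4, Rational(1, 2)) = Mul(2, I) ≈ Mul(2.0000, I))
Function('b')(R) = Pow(R, 3)
Function('z')(Z, O) = Mul(2, I, Z) (Function('z')(Z, O) = Mul(Z, Mul(2, I)) = Mul(2, I, Z))
Function('N')(U) = Mul(Rational(1, 101), Add(-1, Mul(-10, I)), Add(-5, U)) (Function('N')(U) = Mul(Add(-5, U), Pow(Add(-1, Mul(2, I, 5)), -1)) = Mul(Add(-5, U), Pow(Add(-1, Mul(10, I)), -1)) = Mul(Add(-5, U), Mul(Rational(1, 101), Add(-1, Mul(-10, I)))) = Mul(Rational(1, 101), Add(-1, Mul(-10, I)), Add(-5, U)))
Mul(4, Add(Function('N')(6), Function('b')(2))) = Mul(4, Add(Mul(Rational(1, 101), I, Add(5, Mul(-1, 6)), Add(10, Mul(-1, I))), Pow(2, 3))) = Mul(4, Add(Mul(Rational(1, 101), I, Add(5, -6), Add(10, Mul(-1, I))), 8)) = Mul(4, Add(Mul(Rational(1, 101), I, -1, Add(10, Mul(-1, I))), 8)) = Mul(4, Add(Mul(Rational(-1, 101), I, Add(10, Mul(-1, I))), 8)) = Mul(4, Add(8, Mul(Rational(-1, 101), I, Add(10, Mul(-1, I))))) = Add(32, Mul(Rational(-4, 101), I, Add(10, Mul(-1, I))))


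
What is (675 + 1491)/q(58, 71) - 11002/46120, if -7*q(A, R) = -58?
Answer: 174658331/668740 ≈ 261.18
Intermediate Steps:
q(A, R) = 58/7 (q(A, R) = -1/7*(-58) = 58/7)
(675 + 1491)/q(58, 71) - 11002/46120 = (675 + 1491)/(58/7) - 11002/46120 = 2166*(7/58) - 11002*1/46120 = 7581/29 - 5501/23060 = 174658331/668740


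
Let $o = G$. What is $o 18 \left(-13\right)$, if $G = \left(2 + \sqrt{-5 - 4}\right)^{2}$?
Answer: $1170 - 2808 i \approx 1170.0 - 2808.0 i$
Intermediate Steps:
$G = \left(2 + 3 i\right)^{2}$ ($G = \left(2 + \sqrt{-9}\right)^{2} = \left(2 + 3 i\right)^{2} \approx -5.0 + 12.0 i$)
$o = -5 + 12 i \approx -5.0 + 12.0 i$
$o 18 \left(-13\right) = \left(-5 + 12 i\right) 18 \left(-13\right) = \left(-90 + 216 i\right) \left(-13\right) = 1170 - 2808 i$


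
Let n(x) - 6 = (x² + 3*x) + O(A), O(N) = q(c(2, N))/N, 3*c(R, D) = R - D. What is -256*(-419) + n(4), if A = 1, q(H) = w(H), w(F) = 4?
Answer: 107302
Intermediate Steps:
c(R, D) = -D/3 + R/3 (c(R, D) = (R - D)/3 = -D/3 + R/3)
q(H) = 4
O(N) = 4/N
n(x) = 10 + x² + 3*x (n(x) = 6 + ((x² + 3*x) + 4/1) = 6 + ((x² + 3*x) + 4*1) = 6 + ((x² + 3*x) + 4) = 6 + (4 + x² + 3*x) = 10 + x² + 3*x)
-256*(-419) + n(4) = -256*(-419) + (10 + 4² + 3*4) = 107264 + (10 + 16 + 12) = 107264 + 38 = 107302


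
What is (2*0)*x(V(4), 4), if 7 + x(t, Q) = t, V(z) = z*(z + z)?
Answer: 0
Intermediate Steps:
V(z) = 2*z² (V(z) = z*(2*z) = 2*z²)
x(t, Q) = -7 + t
(2*0)*x(V(4), 4) = (2*0)*(-7 + 2*4²) = 0*(-7 + 2*16) = 0*(-7 + 32) = 0*25 = 0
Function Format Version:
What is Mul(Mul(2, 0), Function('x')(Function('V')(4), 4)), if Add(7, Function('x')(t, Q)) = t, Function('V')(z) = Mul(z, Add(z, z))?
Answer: 0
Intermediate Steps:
Function('V')(z) = Mul(2, Pow(z, 2)) (Function('V')(z) = Mul(z, Mul(2, z)) = Mul(2, Pow(z, 2)))
Function('x')(t, Q) = Add(-7, t)
Mul(Mul(2, 0), Function('x')(Function('V')(4), 4)) = Mul(Mul(2, 0), Add(-7, Mul(2, Pow(4, 2)))) = Mul(0, Add(-7, Mul(2, 16))) = Mul(0, Add(-7, 32)) = Mul(0, 25) = 0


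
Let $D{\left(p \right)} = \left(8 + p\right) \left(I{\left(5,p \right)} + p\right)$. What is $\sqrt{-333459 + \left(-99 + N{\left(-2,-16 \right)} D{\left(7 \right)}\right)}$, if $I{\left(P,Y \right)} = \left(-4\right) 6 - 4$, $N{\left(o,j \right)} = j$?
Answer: $3 i \sqrt{36502} \approx 573.17 i$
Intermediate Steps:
$I{\left(P,Y \right)} = -28$ ($I{\left(P,Y \right)} = -24 - 4 = -28$)
$D{\left(p \right)} = \left(-28 + p\right) \left(8 + p\right)$ ($D{\left(p \right)} = \left(8 + p\right) \left(-28 + p\right) = \left(-28 + p\right) \left(8 + p\right)$)
$\sqrt{-333459 + \left(-99 + N{\left(-2,-16 \right)} D{\left(7 \right)}\right)} = \sqrt{-333459 - \left(99 + 16 \left(-224 + 7^{2} - 140\right)\right)} = \sqrt{-333459 - \left(99 + 16 \left(-224 + 49 - 140\right)\right)} = \sqrt{-333459 - -4941} = \sqrt{-333459 + \left(-99 + 5040\right)} = \sqrt{-333459 + 4941} = \sqrt{-328518} = 3 i \sqrt{36502}$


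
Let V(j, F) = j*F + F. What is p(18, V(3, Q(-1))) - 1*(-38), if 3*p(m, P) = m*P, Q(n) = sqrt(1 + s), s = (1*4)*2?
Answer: 110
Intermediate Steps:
s = 8 (s = 4*2 = 8)
Q(n) = 3 (Q(n) = sqrt(1 + 8) = sqrt(9) = 3)
V(j, F) = F + F*j (V(j, F) = F*j + F = F + F*j)
p(m, P) = P*m/3 (p(m, P) = (m*P)/3 = (P*m)/3 = P*m/3)
p(18, V(3, Q(-1))) - 1*(-38) = (1/3)*(3*(1 + 3))*18 - 1*(-38) = (1/3)*(3*4)*18 + 38 = (1/3)*12*18 + 38 = 72 + 38 = 110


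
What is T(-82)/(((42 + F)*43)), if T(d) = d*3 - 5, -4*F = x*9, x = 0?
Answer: -251/1806 ≈ -0.13898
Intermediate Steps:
F = 0 (F = -0*9 = -¼*0 = 0)
T(d) = -5 + 3*d (T(d) = 3*d - 5 = -5 + 3*d)
T(-82)/(((42 + F)*43)) = (-5 + 3*(-82))/(((42 + 0)*43)) = (-5 - 246)/((42*43)) = -251/1806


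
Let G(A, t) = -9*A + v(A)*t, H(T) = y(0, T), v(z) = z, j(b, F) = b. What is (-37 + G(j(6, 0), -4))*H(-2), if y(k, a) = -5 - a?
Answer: 345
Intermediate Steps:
H(T) = -5 - T
G(A, t) = -9*A + A*t
(-37 + G(j(6, 0), -4))*H(-2) = (-37 + 6*(-9 - 4))*(-5 - 1*(-2)) = (-37 + 6*(-13))*(-5 + 2) = (-37 - 78)*(-3) = -115*(-3) = 345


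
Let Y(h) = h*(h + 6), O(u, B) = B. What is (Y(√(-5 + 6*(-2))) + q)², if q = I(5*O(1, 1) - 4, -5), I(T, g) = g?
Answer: -128 - 264*I*√17 ≈ -128.0 - 1088.5*I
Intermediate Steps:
Y(h) = h*(6 + h)
q = -5
(Y(√(-5 + 6*(-2))) + q)² = (√(-5 + 6*(-2))*(6 + √(-5 + 6*(-2))) - 5)² = (√(-5 - 12)*(6 + √(-5 - 12)) - 5)² = (√(-17)*(6 + √(-17)) - 5)² = ((I*√17)*(6 + I*√17) - 5)² = (I*√17*(6 + I*√17) - 5)² = (-5 + I*√17*(6 + I*√17))²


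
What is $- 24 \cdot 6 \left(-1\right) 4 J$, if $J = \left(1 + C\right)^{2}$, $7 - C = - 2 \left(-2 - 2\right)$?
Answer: $0$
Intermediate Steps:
$C = -1$ ($C = 7 - - 2 \left(-2 - 2\right) = 7 - \left(-2\right) \left(-4\right) = 7 - 8 = -1$)
$J = 0$ ($J = \left(1 - 1\right)^{2} = 0^{2} = 0$)
$- 24 \cdot 6 \left(-1\right) 4 J = - 24 \cdot 6 \left(-1\right) 4 \cdot 0 = - 24 \left(\left(-6\right) 4\right) 0 = \left(-24\right) \left(-24\right) 0 = 576 \cdot 0 = 0$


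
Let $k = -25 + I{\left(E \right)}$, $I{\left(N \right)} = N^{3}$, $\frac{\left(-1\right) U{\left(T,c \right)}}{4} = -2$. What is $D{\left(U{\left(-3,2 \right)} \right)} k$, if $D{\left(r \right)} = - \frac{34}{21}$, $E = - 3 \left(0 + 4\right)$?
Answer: $\frac{59602}{21} \approx 2838.2$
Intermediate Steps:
$U{\left(T,c \right)} = 8$ ($U{\left(T,c \right)} = \left(-4\right) \left(-2\right) = 8$)
$E = -12$ ($E = \left(-3\right) 4 = -12$)
$D{\left(r \right)} = - \frac{34}{21}$ ($D{\left(r \right)} = \left(-34\right) \frac{1}{21} = - \frac{34}{21}$)
$k = -1753$ ($k = -25 + \left(-12\right)^{3} = -25 - 1728 = -1753$)
$D{\left(U{\left(-3,2 \right)} \right)} k = \left(- \frac{34}{21}\right) \left(-1753\right) = \frac{59602}{21}$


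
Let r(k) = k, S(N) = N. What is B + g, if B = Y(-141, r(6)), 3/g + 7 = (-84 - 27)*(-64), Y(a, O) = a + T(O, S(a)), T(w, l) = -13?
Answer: -1092935/7097 ≈ -154.00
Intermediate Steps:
Y(a, O) = -13 + a (Y(a, O) = a - 13 = -13 + a)
g = 3/7097 (g = 3/(-7 + (-84 - 27)*(-64)) = 3/(-7 - 111*(-64)) = 3/(-7 + 7104) = 3/7097 ≈ 0.00042271)
B = -154 (B = -13 - 141 = -154)
B + g = -154 + 3/7097 = -1092935/7097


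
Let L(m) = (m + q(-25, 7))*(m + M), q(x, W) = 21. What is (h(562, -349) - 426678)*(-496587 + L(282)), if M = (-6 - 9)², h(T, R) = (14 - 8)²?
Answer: 146323700172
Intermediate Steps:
h(T, R) = 36 (h(T, R) = 6² = 36)
M = 225 (M = (-15)² = 225)
L(m) = (21 + m)*(225 + m) (L(m) = (m + 21)*(m + 225) = (21 + m)*(225 + m))
(h(562, -349) - 426678)*(-496587 + L(282)) = (36 - 426678)*(-496587 + (4725 + 282² + 246*282)) = -426642*(-496587 + (4725 + 79524 + 69372)) = -426642*(-496587 + 153621) = -426642*(-342966) = 146323700172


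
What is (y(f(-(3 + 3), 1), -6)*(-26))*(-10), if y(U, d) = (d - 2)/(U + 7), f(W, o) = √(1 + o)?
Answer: -14560/47 + 2080*√2/47 ≈ -247.20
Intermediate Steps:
y(U, d) = (-2 + d)/(7 + U)
(y(f(-(3 + 3), 1), -6)*(-26))*(-10) = (((-2 - 6)/(7 + √(1 + 1)))*(-26))*(-10) = ((-8/(7 + √2))*(-26))*(-10) = (-8/(7 + √2)*(-26))*(-10) = (208/(7 + √2))*(-10) = -2080/(7 + √2)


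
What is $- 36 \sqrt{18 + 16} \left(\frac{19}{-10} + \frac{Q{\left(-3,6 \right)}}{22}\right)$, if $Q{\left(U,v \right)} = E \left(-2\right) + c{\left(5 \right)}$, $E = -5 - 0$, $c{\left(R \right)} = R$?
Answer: $\frac{2412 \sqrt{34}}{55} \approx 255.71$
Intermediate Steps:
$E = -5$ ($E = -5 + 0 = -5$)
$Q{\left(U,v \right)} = 15$ ($Q{\left(U,v \right)} = \left(-5\right) \left(-2\right) + 5 = 10 + 5 = 15$)
$- 36 \sqrt{18 + 16} \left(\frac{19}{-10} + \frac{Q{\left(-3,6 \right)}}{22}\right) = - 36 \sqrt{18 + 16} \left(\frac{19}{-10} + \frac{15}{22}\right) = - 36 \sqrt{34} \left(19 \left(- \frac{1}{10}\right) + 15 \cdot \frac{1}{22}\right) = - 36 \sqrt{34} \left(- \frac{19}{10} + \frac{15}{22}\right) = - 36 \sqrt{34} \left(- \frac{67}{55}\right) = \frac{2412 \sqrt{34}}{55}$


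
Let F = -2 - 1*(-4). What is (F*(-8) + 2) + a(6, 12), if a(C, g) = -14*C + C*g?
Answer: -26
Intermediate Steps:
F = 2 (F = -2 + 4 = 2)
(F*(-8) + 2) + a(6, 12) = (2*(-8) + 2) + 6*(-14 + 12) = (-16 + 2) + 6*(-2) = -14 - 12 = -26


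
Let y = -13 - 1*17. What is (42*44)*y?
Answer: -55440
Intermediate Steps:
y = -30 (y = -13 - 17 = -30)
(42*44)*y = (42*44)*(-30) = 1848*(-30) = -55440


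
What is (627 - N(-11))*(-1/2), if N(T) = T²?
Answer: -253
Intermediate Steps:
(627 - N(-11))*(-1/2) = (627 - 1*(-11)²)*(-1/2) = (627 - 1*121)*(-1*½) = (627 - 121)*(-½) = 506*(-½) = -253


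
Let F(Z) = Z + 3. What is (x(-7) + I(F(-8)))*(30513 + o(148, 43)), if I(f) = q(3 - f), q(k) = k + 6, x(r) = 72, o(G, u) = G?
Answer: 2636846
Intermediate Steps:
F(Z) = 3 + Z
q(k) = 6 + k
I(f) = 9 - f (I(f) = 6 + (3 - f) = 9 - f)
(x(-7) + I(F(-8)))*(30513 + o(148, 43)) = (72 + (9 - (3 - 8)))*(30513 + 148) = (72 + (9 - 1*(-5)))*30661 = (72 + (9 + 5))*30661 = (72 + 14)*30661 = 86*30661 = 2636846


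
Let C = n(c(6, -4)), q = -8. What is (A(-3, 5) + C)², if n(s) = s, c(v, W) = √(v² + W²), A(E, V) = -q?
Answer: 116 + 32*√13 ≈ 231.38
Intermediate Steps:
A(E, V) = 8 (A(E, V) = -1*(-8) = 8)
c(v, W) = √(W² + v²)
C = 2*√13 (C = √((-4)² + 6²) = √(16 + 36) = √52 = 2*√13 ≈ 7.2111)
(A(-3, 5) + C)² = (8 + 2*√13)²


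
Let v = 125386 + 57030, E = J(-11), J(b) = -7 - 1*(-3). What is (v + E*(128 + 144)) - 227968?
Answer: -46640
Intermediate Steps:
J(b) = -4 (J(b) = -7 + 3 = -4)
E = -4
v = 182416
(v + E*(128 + 144)) - 227968 = (182416 - 4*(128 + 144)) - 227968 = (182416 - 4*272) - 227968 = (182416 - 1088) - 227968 = 181328 - 227968 = -46640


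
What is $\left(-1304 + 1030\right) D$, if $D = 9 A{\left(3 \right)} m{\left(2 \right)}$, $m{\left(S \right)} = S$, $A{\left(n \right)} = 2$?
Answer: $-9864$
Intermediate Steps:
$D = 36$ ($D = 9 \cdot 2 \cdot 2 = 18 \cdot 2 = 36$)
$\left(-1304 + 1030\right) D = \left(-1304 + 1030\right) 36 = \left(-274\right) 36 = -9864$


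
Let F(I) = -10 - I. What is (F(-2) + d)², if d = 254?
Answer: 60516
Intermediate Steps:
(F(-2) + d)² = ((-10 - 1*(-2)) + 254)² = ((-10 + 2) + 254)² = (-8 + 254)² = 246² = 60516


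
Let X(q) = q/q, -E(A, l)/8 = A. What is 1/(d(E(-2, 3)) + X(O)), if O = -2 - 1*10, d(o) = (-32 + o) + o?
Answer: 1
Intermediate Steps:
E(A, l) = -8*A
d(o) = -32 + 2*o
O = -12 (O = -2 - 10 = -12)
X(q) = 1
1/(d(E(-2, 3)) + X(O)) = 1/((-32 + 2*(-8*(-2))) + 1) = 1/((-32 + 2*16) + 1) = 1/((-32 + 32) + 1) = 1/(0 + 1) = 1/1 = 1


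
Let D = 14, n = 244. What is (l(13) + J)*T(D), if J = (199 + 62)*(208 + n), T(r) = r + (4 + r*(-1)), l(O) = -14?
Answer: 471832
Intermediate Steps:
T(r) = 4 (T(r) = r + (4 - r) = 4)
J = 117972 (J = (199 + 62)*(208 + 244) = 261*452 = 117972)
(l(13) + J)*T(D) = (-14 + 117972)*4 = 117958*4 = 471832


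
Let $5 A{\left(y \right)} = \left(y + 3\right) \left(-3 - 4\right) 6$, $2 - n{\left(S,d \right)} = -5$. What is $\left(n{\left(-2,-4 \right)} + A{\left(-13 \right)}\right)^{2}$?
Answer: $8281$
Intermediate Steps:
$n{\left(S,d \right)} = 7$ ($n{\left(S,d \right)} = 2 - -5 = 2 + 5 = 7$)
$A{\left(y \right)} = - \frac{126}{5} - \frac{42 y}{5}$ ($A{\left(y \right)} = \frac{\left(y + 3\right) \left(-3 - 4\right) 6}{5} = \frac{\left(3 + y\right) \left(-7\right) 6}{5} = \frac{\left(-21 - 7 y\right) 6}{5} = \frac{-126 - 42 y}{5} = - \frac{126}{5} - \frac{42 y}{5}$)
$\left(n{\left(-2,-4 \right)} + A{\left(-13 \right)}\right)^{2} = \left(7 - -84\right)^{2} = \left(7 + \left(- \frac{126}{5} + \frac{546}{5}\right)\right)^{2} = \left(7 + 84\right)^{2} = 91^{2} = 8281$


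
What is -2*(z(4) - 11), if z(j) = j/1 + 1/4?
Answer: 27/2 ≈ 13.500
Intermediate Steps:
z(j) = ¼ + j (z(j) = j*1 + 1*(¼) = j + ¼ = ¼ + j)
-2*(z(4) - 11) = -2*((¼ + 4) - 11) = -2*(17/4 - 11) = -2*(-27/4) = 27/2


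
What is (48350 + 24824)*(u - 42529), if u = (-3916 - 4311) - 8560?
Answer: -4340388984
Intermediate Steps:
u = -16787 (u = -8227 - 8560 = -16787)
(48350 + 24824)*(u - 42529) = (48350 + 24824)*(-16787 - 42529) = 73174*(-59316) = -4340388984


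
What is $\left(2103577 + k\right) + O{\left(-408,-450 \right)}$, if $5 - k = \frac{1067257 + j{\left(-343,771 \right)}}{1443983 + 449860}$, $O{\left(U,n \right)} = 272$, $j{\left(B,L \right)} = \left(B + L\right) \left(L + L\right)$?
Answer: $\frac{3984367443689}{1893843} \approx 2.1039 \cdot 10^{6}$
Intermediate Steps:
$j{\left(B,L \right)} = 2 L \left(B + L\right)$ ($j{\left(B,L \right)} = \left(B + L\right) 2 L = 2 L \left(B + L\right)$)
$k = \frac{7741982}{1893843}$ ($k = 5 - \frac{1067257 + 2 \cdot 771 \left(-343 + 771\right)}{1443983 + 449860} = 5 - \frac{1067257 + 2 \cdot 771 \cdot 428}{1893843} = 5 - \left(1067257 + 659976\right) \frac{1}{1893843} = 5 - 1727233 \cdot \frac{1}{1893843} = 5 - \frac{1727233}{1893843} = \frac{7741982}{1893843} \approx 4.088$)
$\left(2103577 + k\right) + O{\left(-408,-450 \right)} = \left(2103577 + \frac{7741982}{1893843}\right) + 272 = \frac{3983852318393}{1893843} + 272 = \frac{3984367443689}{1893843}$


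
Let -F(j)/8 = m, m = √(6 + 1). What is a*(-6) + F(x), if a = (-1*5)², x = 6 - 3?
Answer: -150 - 8*√7 ≈ -171.17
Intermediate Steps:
m = √7 ≈ 2.6458
x = 3
F(j) = -8*√7
a = 25 (a = (-5)² = 25)
a*(-6) + F(x) = 25*(-6) - 8*√7 = -150 - 8*√7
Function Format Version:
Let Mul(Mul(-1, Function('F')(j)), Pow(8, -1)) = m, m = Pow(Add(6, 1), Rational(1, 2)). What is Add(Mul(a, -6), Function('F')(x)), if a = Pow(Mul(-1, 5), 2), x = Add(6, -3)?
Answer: Add(-150, Mul(-8, Pow(7, Rational(1, 2)))) ≈ -171.17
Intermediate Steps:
m = Pow(7, Rational(1, 2)) ≈ 2.6458
x = 3
Function('F')(j) = Mul(-8, Pow(7, Rational(1, 2)))
a = 25 (a = Pow(-5, 2) = 25)
Add(Mul(a, -6), Function('F')(x)) = Add(Mul(25, -6), Mul(-8, Pow(7, Rational(1, 2)))) = Add(-150, Mul(-8, Pow(7, Rational(1, 2))))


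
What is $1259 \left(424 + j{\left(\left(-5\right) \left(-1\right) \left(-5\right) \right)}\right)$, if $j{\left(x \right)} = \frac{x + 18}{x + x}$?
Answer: $\frac{26699613}{50} \approx 5.3399 \cdot 10^{5}$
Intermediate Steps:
$j{\left(x \right)} = \frac{18 + x}{2 x}$
$1259 \left(424 + j{\left(\left(-5\right) \left(-1\right) \left(-5\right) \right)}\right) = 1259 \left(424 + \frac{18 + \left(-5\right) \left(-1\right) \left(-5\right)}{2 \left(-5\right) \left(-1\right) \left(-5\right)}\right) = 1259 \left(424 + \frac{18 + 5 \left(-5\right)}{2 \cdot 5 \left(-5\right)}\right) = 1259 \left(424 + \frac{18 - 25}{2 \left(-25\right)}\right) = 1259 \left(424 + \frac{1}{2} \left(- \frac{1}{25}\right) \left(-7\right)\right) = 1259 \left(424 + \frac{7}{50}\right) = 1259 \cdot \frac{21207}{50} = \frac{26699613}{50}$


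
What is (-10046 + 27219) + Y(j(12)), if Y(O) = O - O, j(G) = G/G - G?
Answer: 17173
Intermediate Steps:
j(G) = 1 - G
Y(O) = 0
(-10046 + 27219) + Y(j(12)) = (-10046 + 27219) + 0 = 17173 + 0 = 17173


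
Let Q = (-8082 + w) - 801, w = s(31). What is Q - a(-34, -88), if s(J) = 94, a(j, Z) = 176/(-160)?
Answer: -87879/10 ≈ -8787.9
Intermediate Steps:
a(j, Z) = -11/10 (a(j, Z) = 176*(-1/160) = -11/10)
w = 94
Q = -8789 (Q = (-8082 + 94) - 801 = -7988 - 801 = -8789)
Q - a(-34, -88) = -8789 - 1*(-11/10) = -8789 + 11/10 = -87879/10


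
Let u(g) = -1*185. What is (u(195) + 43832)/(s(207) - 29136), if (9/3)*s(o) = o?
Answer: -14549/9689 ≈ -1.5016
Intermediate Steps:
u(g) = -185
s(o) = o/3
(u(195) + 43832)/(s(207) - 29136) = (-185 + 43832)/((⅓)*207 - 29136) = 43647/(69 - 29136) = 43647/(-29067) = 43647*(-1/29067) = -14549/9689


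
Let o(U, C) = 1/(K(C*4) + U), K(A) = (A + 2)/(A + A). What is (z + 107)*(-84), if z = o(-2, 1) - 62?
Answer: -18564/5 ≈ -3712.8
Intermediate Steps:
K(A) = (2 + A)/(2*A) (K(A) = (2 + A)/((2*A)) = (2 + A)*(1/(2*A)) = (2 + A)/(2*A))
o(U, C) = 1/(U + (2 + 4*C)/(8*C)) (o(U, C) = 1/((2 + C*4)/(2*((C*4))) + U) = 1/((2 + 4*C)/(2*((4*C))) + U) = 1/((1/(4*C))*(2 + 4*C)/2 + U) = 1/((2 + 4*C)/(8*C) + U) = 1/(U + (2 + 4*C)/(8*C)))
z = -314/5 (z = 4*1/(1 + 2*1 + 4*1*(-2)) - 62 = 4*1/(1 + 2 - 8) - 62 = 4*1/(-5) - 62 = 4*1*(-⅕) - 62 = -⅘ - 62 = -314/5 ≈ -62.800)
(z + 107)*(-84) = (-314/5 + 107)*(-84) = (221/5)*(-84) = -18564/5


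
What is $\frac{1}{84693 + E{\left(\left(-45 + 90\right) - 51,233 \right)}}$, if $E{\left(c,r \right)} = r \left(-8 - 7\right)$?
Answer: $\frac{1}{81198} \approx 1.2316 \cdot 10^{-5}$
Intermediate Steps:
$E{\left(c,r \right)} = - 15 r$ ($E{\left(c,r \right)} = r \left(-15\right) = - 15 r$)
$\frac{1}{84693 + E{\left(\left(-45 + 90\right) - 51,233 \right)}} = \frac{1}{84693 - 3495} = \frac{1}{81198}$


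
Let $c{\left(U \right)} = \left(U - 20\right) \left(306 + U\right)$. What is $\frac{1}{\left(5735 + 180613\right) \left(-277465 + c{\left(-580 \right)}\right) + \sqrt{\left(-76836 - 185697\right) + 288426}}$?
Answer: $- \frac{7023145540}{147973719828065666169} - \frac{\sqrt{2877}}{147973719828065666169} \approx -4.7462 \cdot 10^{-11}$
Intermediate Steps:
$c{\left(U \right)} = \left(-20 + U\right) \left(306 + U\right)$
$\frac{1}{\left(5735 + 180613\right) \left(-277465 + c{\left(-580 \right)}\right) + \sqrt{\left(-76836 - 185697\right) + 288426}} = \frac{1}{\left(5735 + 180613\right) \left(-277465 + \left(-6120 + \left(-580\right)^{2} + 286 \left(-580\right)\right)\right) + \sqrt{\left(-76836 - 185697\right) + 288426}} = \frac{1}{186348 \left(-277465 - -164400\right) + \sqrt{\left(-76836 - 185697\right) + 288426}} = \frac{1}{186348 \left(-277465 + 164400\right) + \sqrt{-262533 + 288426}} = \frac{1}{186348 \left(-113065\right) + \sqrt{25893}} = \frac{1}{-21069436620 + 3 \sqrt{2877}}$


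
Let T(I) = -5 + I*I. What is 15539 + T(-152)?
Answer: 38638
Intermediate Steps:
T(I) = -5 + I²
15539 + T(-152) = 15539 + (-5 + (-152)²) = 15539 + (-5 + 23104) = 15539 + 23099 = 38638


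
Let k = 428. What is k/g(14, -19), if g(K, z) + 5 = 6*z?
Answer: -428/119 ≈ -3.5966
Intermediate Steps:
g(K, z) = -5 + 6*z
k/g(14, -19) = 428/(-5 + 6*(-19)) = 428/(-5 - 114) = 428/(-119) = 428*(-1/119) = -428/119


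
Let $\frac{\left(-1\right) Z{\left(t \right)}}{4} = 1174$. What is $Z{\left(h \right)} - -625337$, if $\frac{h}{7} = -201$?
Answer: $620641$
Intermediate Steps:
$h = -1407$ ($h = 7 \left(-201\right) = -1407$)
$Z{\left(t \right)} = -4696$ ($Z{\left(t \right)} = \left(-4\right) 1174 = -4696$)
$Z{\left(h \right)} - -625337 = -4696 - -625337 = -4696 + 625337 = 620641$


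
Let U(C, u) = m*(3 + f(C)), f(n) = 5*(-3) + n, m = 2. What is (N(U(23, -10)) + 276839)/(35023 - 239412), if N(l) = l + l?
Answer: -276883/204389 ≈ -1.3547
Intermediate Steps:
f(n) = -15 + n
U(C, u) = -24 + 2*C (U(C, u) = 2*(3 + (-15 + C)) = 2*(-12 + C) = -24 + 2*C)
N(l) = 2*l
(N(U(23, -10)) + 276839)/(35023 - 239412) = (2*(-24 + 2*23) + 276839)/(35023 - 239412) = (2*(-24 + 46) + 276839)/(-204389) = (2*22 + 276839)*(-1/204389) = (44 + 276839)*(-1/204389) = 276883*(-1/204389) = -276883/204389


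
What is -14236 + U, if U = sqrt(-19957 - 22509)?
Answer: -14236 + I*sqrt(42466) ≈ -14236.0 + 206.07*I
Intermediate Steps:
U = I*sqrt(42466) (U = sqrt(-42466) = I*sqrt(42466) ≈ 206.07*I)
-14236 + U = -14236 + I*sqrt(42466)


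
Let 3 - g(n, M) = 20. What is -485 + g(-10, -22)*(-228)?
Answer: 3391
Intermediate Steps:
g(n, M) = -17 (g(n, M) = 3 - 1*20 = 3 - 20 = -17)
-485 + g(-10, -22)*(-228) = -485 - 17*(-228) = -485 + 3876 = 3391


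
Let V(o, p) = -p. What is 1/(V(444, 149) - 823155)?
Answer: -1/823304 ≈ -1.2146e-6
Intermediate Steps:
1/(V(444, 149) - 823155) = 1/(-1*149 - 823155) = 1/(-149 - 823155) = 1/(-823304) = -1/823304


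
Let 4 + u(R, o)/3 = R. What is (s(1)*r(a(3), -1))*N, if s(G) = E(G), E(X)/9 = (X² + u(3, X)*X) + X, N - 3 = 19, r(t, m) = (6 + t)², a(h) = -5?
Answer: -198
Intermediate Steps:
u(R, o) = -12 + 3*R
N = 22 (N = 3 + 19 = 22)
E(X) = -18*X + 9*X² (E(X) = 9*((X² + (-12 + 3*3)*X) + X) = 9*((X² + (-12 + 9)*X) + X) = 9*((X² - 3*X) + X) = 9*(X² - 2*X) = -18*X + 9*X²)
s(G) = 9*G*(-2 + G)
(s(1)*r(a(3), -1))*N = ((9*1*(-2 + 1))*(6 - 5)²)*22 = ((9*1*(-1))*1²)*22 = -9*1*22 = -9*22 = -198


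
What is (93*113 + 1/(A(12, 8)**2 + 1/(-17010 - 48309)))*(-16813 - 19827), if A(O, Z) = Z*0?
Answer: 2008238400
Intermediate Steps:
A(O, Z) = 0
(93*113 + 1/(A(12, 8)**2 + 1/(-17010 - 48309)))*(-16813 - 19827) = (93*113 + 1/(0**2 + 1/(-17010 - 48309)))*(-16813 - 19827) = (10509 + 1/(0 + 1/(-65319)))*(-36640) = (10509 + 1/(0 - 1/65319))*(-36640) = (10509 + 1/(-1/65319))*(-36640) = (10509 - 65319)*(-36640) = -54810*(-36640) = 2008238400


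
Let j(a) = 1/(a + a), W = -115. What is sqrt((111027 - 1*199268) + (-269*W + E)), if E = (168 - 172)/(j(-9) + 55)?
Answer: I*sqrt(56052273234)/989 ≈ 239.39*I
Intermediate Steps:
j(a) = 1/(2*a)
E = -72/989 (E = (168 - 172)/((1/2)/(-9) + 55) = -4/((1/2)*(-1/9) + 55) = -4/(-1/18 + 55) = -4/989/18 = -4*18/989 = -72/989 ≈ -0.072801)
sqrt((111027 - 1*199268) + (-269*W + E)) = sqrt((111027 - 1*199268) + (-269*(-115) - 72/989)) = sqrt((111027 - 199268) + (30935 - 72/989)) = sqrt(-88241 + 30594643/989) = sqrt(-56675706/989) = I*sqrt(56052273234)/989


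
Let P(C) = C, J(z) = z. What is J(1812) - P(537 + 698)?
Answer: 577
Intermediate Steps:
J(1812) - P(537 + 698) = 1812 - (537 + 698) = 1812 - 1*1235 = 1812 - 1235 = 577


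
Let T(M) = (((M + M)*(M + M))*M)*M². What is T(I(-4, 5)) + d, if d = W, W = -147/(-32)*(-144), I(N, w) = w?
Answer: 23677/2 ≈ 11839.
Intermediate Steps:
W = -1323/2 (W = -147*(-1/32)*(-144) = (147/32)*(-144) = -1323/2 ≈ -661.50)
d = -1323/2 ≈ -661.50
T(M) = 4*M⁵ (T(M) = (((2*M)*(2*M))*M)*M² = ((4*M²)*M)*M² = (4*M³)*M² = 4*M⁵)
T(I(-4, 5)) + d = 4*5⁵ - 1323/2 = 4*3125 - 1323/2 = 12500 - 1323/2 = 23677/2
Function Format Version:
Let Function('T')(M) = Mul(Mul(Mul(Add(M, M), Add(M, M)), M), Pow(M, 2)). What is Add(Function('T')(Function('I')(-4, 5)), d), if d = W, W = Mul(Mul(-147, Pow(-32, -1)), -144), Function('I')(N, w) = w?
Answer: Rational(23677, 2) ≈ 11839.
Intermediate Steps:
W = Rational(-1323, 2) (W = Mul(Mul(-147, Rational(-1, 32)), -144) = Mul(Rational(147, 32), -144) = Rational(-1323, 2) ≈ -661.50)
d = Rational(-1323, 2) ≈ -661.50
Function('T')(M) = Mul(4, Pow(M, 5)) (Function('T')(M) = Mul(Mul(Mul(Mul(2, M), Mul(2, M)), M), Pow(M, 2)) = Mul(Mul(Mul(4, Pow(M, 2)), M), Pow(M, 2)) = Mul(Mul(4, Pow(M, 3)), Pow(M, 2)) = Mul(4, Pow(M, 5)))
Add(Function('T')(Function('I')(-4, 5)), d) = Add(Mul(4, Pow(5, 5)), Rational(-1323, 2)) = Add(Mul(4, 3125), Rational(-1323, 2)) = Add(12500, Rational(-1323, 2)) = Rational(23677, 2)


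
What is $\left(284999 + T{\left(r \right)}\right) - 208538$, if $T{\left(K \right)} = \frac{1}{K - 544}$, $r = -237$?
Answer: $\frac{59716040}{781} \approx 76461.0$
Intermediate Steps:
$T{\left(K \right)} = \frac{1}{-544 + K}$
$\left(284999 + T{\left(r \right)}\right) - 208538 = \left(284999 + \frac{1}{-544 - 237}\right) - 208538 = \left(284999 + \frac{1}{-781}\right) - 208538 = \left(284999 - \frac{1}{781}\right) - 208538 = \frac{222584218}{781} - 208538 = \frac{59716040}{781}$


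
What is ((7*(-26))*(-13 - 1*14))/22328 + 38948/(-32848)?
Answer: -11065873/11459846 ≈ -0.96562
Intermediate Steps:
((7*(-26))*(-13 - 1*14))/22328 + 38948/(-32848) = -182*(-13 - 14)*(1/22328) + 38948*(-1/32848) = -182*(-27)*(1/22328) - 9737/8212 = 4914*(1/22328) - 9737/8212 = 2457/11164 - 9737/8212 = -11065873/11459846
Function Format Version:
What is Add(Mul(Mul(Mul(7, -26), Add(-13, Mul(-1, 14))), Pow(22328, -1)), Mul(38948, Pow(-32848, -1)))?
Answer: Rational(-11065873, 11459846) ≈ -0.96562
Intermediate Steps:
Add(Mul(Mul(Mul(7, -26), Add(-13, Mul(-1, 14))), Pow(22328, -1)), Mul(38948, Pow(-32848, -1))) = Add(Mul(Mul(-182, Add(-13, -14)), Rational(1, 22328)), Mul(38948, Rational(-1, 32848))) = Add(Mul(Mul(-182, -27), Rational(1, 22328)), Rational(-9737, 8212)) = Add(Mul(4914, Rational(1, 22328)), Rational(-9737, 8212)) = Add(Rational(2457, 11164), Rational(-9737, 8212)) = Rational(-11065873, 11459846)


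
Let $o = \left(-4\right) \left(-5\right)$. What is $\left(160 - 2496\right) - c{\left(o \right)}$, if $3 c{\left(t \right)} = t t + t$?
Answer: $-2476$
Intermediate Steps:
$o = 20$
$c{\left(t \right)} = \frac{t}{3} + \frac{t^{2}}{3}$ ($c{\left(t \right)} = \frac{t t + t}{3} = \frac{t^{2} + t}{3} = \frac{t + t^{2}}{3} = \frac{t}{3} + \frac{t^{2}}{3}$)
$\left(160 - 2496\right) - c{\left(o \right)} = \left(160 - 2496\right) - \frac{1}{3} \cdot 20 \left(1 + 20\right) = -2336 - \frac{1}{3} \cdot 20 \cdot 21 = -2336 - 140 = -2476$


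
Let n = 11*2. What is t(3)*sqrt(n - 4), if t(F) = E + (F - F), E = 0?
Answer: 0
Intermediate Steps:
n = 22
t(F) = 0 (t(F) = 0 + (F - F) = 0 + 0 = 0)
t(3)*sqrt(n - 4) = 0*sqrt(22 - 4) = 0*sqrt(18) = 0*(3*sqrt(2)) = 0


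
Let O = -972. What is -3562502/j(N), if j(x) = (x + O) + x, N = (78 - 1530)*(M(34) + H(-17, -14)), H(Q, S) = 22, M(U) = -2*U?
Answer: -1781251/66306 ≈ -26.864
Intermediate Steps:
N = 66792 (N = (78 - 1530)*(-2*34 + 22) = -1452*(-68 + 22) = -1452*(-46) = 66792)
j(x) = -972 + 2*x (j(x) = (x - 972) + x = (-972 + x) + x = -972 + 2*x)
-3562502/j(N) = -3562502/(-972 + 2*66792) = -3562502/(-972 + 133584) = -3562502/132612 = -3562502*1/132612 = -1781251/66306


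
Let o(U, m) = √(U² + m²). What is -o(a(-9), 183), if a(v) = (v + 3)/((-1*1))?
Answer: -15*√149 ≈ -183.10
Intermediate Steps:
a(v) = -3 - v (a(v) = (3 + v)/(-1) = (3 + v)*(-1) = -3 - v)
-o(a(-9), 183) = -√((-3 - 1*(-9))² + 183²) = -√((-3 + 9)² + 33489) = -√(6² + 33489) = -√(36 + 33489) = -√33525 = -15*√149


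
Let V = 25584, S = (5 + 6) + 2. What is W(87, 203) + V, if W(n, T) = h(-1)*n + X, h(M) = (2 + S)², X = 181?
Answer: 45340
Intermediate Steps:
S = 13 (S = 11 + 2 = 13)
h(M) = 225 (h(M) = (2 + 13)² = 15² = 225)
W(n, T) = 181 + 225*n (W(n, T) = 225*n + 181 = 181 + 225*n)
W(87, 203) + V = (181 + 225*87) + 25584 = (181 + 19575) + 25584 = 19756 + 25584 = 45340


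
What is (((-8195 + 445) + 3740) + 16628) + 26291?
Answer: 38909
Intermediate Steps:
(((-8195 + 445) + 3740) + 16628) + 26291 = ((-7750 + 3740) + 16628) + 26291 = (-4010 + 16628) + 26291 = 12618 + 26291 = 38909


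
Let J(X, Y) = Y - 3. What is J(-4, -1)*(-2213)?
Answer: 8852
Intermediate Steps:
J(X, Y) = -3 + Y
J(-4, -1)*(-2213) = (-3 - 1)*(-2213) = -4*(-2213) = 8852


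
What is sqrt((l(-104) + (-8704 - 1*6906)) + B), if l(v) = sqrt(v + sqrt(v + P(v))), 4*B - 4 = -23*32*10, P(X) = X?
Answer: sqrt(-17449 + 2*sqrt(-26 + I*sqrt(13))) ≈ 0.0387 + 132.09*I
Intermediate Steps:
B = -1839 (B = 1 + (-23*32*10)/4 = 1 + (-736*10)/4 = 1 + (1/4)*(-7360) = 1 - 1840 = -1839)
l(v) = sqrt(v + sqrt(2)*sqrt(v)) (l(v) = sqrt(v + sqrt(v + v)) = sqrt(v + sqrt(2*v)) = sqrt(v + sqrt(2)*sqrt(v)))
sqrt((l(-104) + (-8704 - 1*6906)) + B) = sqrt((sqrt(-104 + sqrt(2)*sqrt(-104)) + (-8704 - 1*6906)) - 1839) = sqrt((sqrt(-104 + sqrt(2)*(2*I*sqrt(26))) + (-8704 - 6906)) - 1839) = sqrt((sqrt(-104 + 4*I*sqrt(13)) - 15610) - 1839) = sqrt((-15610 + sqrt(-104 + 4*I*sqrt(13))) - 1839) = sqrt(-17449 + sqrt(-104 + 4*I*sqrt(13)))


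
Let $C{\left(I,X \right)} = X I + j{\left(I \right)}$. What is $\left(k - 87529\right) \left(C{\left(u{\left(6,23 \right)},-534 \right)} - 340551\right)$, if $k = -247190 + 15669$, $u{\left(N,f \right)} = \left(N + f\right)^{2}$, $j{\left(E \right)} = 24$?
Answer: $251928580050$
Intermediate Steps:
$k = -231521$
$C{\left(I,X \right)} = 24 + I X$ ($C{\left(I,X \right)} = X I + 24 = I X + 24 = 24 + I X$)
$\left(k - 87529\right) \left(C{\left(u{\left(6,23 \right)},-534 \right)} - 340551\right) = \left(-231521 - 87529\right) \left(\left(24 + \left(6 + 23\right)^{2} \left(-534\right)\right) - 340551\right) = - 319050 \left(\left(24 + 29^{2} \left(-534\right)\right) - 340551\right) = - 319050 \left(\left(24 + 841 \left(-534\right)\right) - 340551\right) = - 319050 \left(\left(24 - 449094\right) - 340551\right) = - 319050 \left(-449070 - 340551\right) = \left(-319050\right) \left(-789621\right) = 251928580050$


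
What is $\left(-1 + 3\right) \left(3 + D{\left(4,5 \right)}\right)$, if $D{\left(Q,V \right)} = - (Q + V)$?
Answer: $-12$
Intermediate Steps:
$D{\left(Q,V \right)} = - Q - V$
$\left(-1 + 3\right) \left(3 + D{\left(4,5 \right)}\right) = \left(-1 + 3\right) \left(3 - 9\right) = 2 \left(3 - 9\right) = 2 \left(-6\right) = -12$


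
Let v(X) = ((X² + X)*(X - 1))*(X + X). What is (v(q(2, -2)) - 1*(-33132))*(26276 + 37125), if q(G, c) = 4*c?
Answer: 2611867596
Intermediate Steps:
v(X) = 2*X*(-1 + X)*(X + X²) (v(X) = ((X + X²)*(-1 + X))*(2*X) = ((-1 + X)*(X + X²))*(2*X) = 2*X*(-1 + X)*(X + X²))
(v(q(2, -2)) - 1*(-33132))*(26276 + 37125) = (2*(4*(-2))²*(-1 + (4*(-2))²) - 1*(-33132))*(26276 + 37125) = (2*(-8)²*(-1 + (-8)²) + 33132)*63401 = (2*64*(-1 + 64) + 33132)*63401 = (2*64*63 + 33132)*63401 = (8064 + 33132)*63401 = 41196*63401 = 2611867596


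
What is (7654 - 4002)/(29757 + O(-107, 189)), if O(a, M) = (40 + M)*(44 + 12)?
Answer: 332/3871 ≈ 0.085766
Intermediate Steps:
O(a, M) = 2240 + 56*M (O(a, M) = (40 + M)*56 = 2240 + 56*M)
(7654 - 4002)/(29757 + O(-107, 189)) = (7654 - 4002)/(29757 + (2240 + 56*189)) = 3652/(29757 + (2240 + 10584)) = 3652/(29757 + 12824) = 3652/42581 = 3652*(1/42581) = 332/3871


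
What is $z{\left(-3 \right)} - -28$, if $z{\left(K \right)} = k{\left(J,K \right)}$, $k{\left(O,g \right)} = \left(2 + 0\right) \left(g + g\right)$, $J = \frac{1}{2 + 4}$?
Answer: $16$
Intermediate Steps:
$J = \frac{1}{6} \approx 0.16667$
$k{\left(O,g \right)} = 4 g$ ($k{\left(O,g \right)} = 2 \cdot 2 g = 4 g$)
$z{\left(K \right)} = 4 K$
$z{\left(-3 \right)} - -28 = 4 \left(-3\right) - -28 = -12 + 28 = 16$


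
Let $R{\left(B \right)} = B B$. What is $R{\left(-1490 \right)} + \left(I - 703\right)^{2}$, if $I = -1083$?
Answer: $5409896$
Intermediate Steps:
$R{\left(B \right)} = B^{2}$
$R{\left(-1490 \right)} + \left(I - 703\right)^{2} = \left(-1490\right)^{2} + \left(-1083 - 703\right)^{2} = 2220100 + \left(-1786\right)^{2} = 2220100 + 3189796 = 5409896$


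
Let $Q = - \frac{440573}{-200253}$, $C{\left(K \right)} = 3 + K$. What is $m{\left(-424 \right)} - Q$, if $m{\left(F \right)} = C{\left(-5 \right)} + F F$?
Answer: $\frac{35999842249}{200253} \approx 1.7977 \cdot 10^{5}$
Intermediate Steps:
$m{\left(F \right)} = -2 + F^{2}$ ($m{\left(F \right)} = \left(3 - 5\right) + F F = -2 + F^{2}$)
$Q = \frac{440573}{200253}$ ($Q = \left(-440573\right) \left(- \frac{1}{200253}\right) = \frac{440573}{200253} \approx 2.2001$)
$m{\left(-424 \right)} - Q = \left(-2 + \left(-424\right)^{2}\right) - \frac{440573}{200253} = \left(-2 + 179776\right) - \frac{440573}{200253} = 179774 - \frac{440573}{200253} = \frac{35999842249}{200253}$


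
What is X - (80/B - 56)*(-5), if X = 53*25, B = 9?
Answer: 9805/9 ≈ 1089.4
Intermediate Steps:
X = 1325
X - (80/B - 56)*(-5) = 1325 - (80/9 - 56)*(-5) = 1325 - (-424)*(-5)/9 = 1325 - 1*2120/9 = 1325 - 2120/9 = 9805/9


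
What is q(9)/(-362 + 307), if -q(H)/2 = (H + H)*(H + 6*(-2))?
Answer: -108/55 ≈ -1.9636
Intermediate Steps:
q(H) = -4*H*(-12 + H) (q(H) = -2*(H + H)*(H + 6*(-2)) = -2*2*H*(H - 12) = -2*2*H*(-12 + H) = -4*H*(-12 + H))
q(9)/(-362 + 307) = (4*9*(12 - 1*9))/(-362 + 307) = (4*9*(12 - 9))/(-55) = (4*9*3)*(-1/55) = 108*(-1/55) = -108/55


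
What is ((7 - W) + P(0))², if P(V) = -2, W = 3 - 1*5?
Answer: 49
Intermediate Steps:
W = -2 (W = 3 - 5 = -2)
((7 - W) + P(0))² = ((7 - 1*(-2)) - 2)² = ((7 + 2) - 2)² = (9 - 2)² = 7² = 49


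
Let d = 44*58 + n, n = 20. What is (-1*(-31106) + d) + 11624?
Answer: 45302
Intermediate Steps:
d = 2572 (d = 44*58 + 20 = 2552 + 20 = 2572)
(-1*(-31106) + d) + 11624 = (-1*(-31106) + 2572) + 11624 = (31106 + 2572) + 11624 = 33678 + 11624 = 45302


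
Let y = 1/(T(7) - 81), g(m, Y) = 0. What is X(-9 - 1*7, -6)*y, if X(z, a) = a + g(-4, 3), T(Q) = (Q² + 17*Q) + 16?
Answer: -6/103 ≈ -0.058252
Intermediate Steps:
T(Q) = 16 + Q² + 17*Q
y = 1/103 (y = 1/((16 + 7² + 17*7) - 81) = 1/((16 + 49 + 119) - 81) = 1/(184 - 81) = 1/103 ≈ 0.0097087)
X(z, a) = a (X(z, a) = a + 0 = a)
X(-9 - 1*7, -6)*y = -6*1/103 = -6/103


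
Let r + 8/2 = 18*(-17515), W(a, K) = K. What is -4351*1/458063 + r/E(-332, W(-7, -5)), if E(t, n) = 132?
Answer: -72207964297/30232158 ≈ -2388.4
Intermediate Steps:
r = -315274 (r = -4 + 18*(-17515) = -4 - 315270 = -315274)
-4351*1/458063 + r/E(-332, W(-7, -5)) = -4351*1/458063 - 315274/132 = -4351*1/458063 - 315274*1/132 = -4351/458063 - 157637/66 = -72207964297/30232158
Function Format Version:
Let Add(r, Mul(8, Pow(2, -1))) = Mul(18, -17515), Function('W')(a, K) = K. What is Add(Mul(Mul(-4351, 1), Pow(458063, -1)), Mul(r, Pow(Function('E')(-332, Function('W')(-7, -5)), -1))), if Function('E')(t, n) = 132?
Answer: Rational(-72207964297, 30232158) ≈ -2388.4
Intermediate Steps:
r = -315274 (r = Add(-4, Mul(18, -17515)) = Add(-4, -315270) = -315274)
Add(Mul(Mul(-4351, 1), Pow(458063, -1)), Mul(r, Pow(Function('E')(-332, Function('W')(-7, -5)), -1))) = Add(Mul(Mul(-4351, 1), Pow(458063, -1)), Mul(-315274, Pow(132, -1))) = Add(Mul(-4351, Rational(1, 458063)), Mul(-315274, Rational(1, 132))) = Add(Rational(-4351, 458063), Rational(-157637, 66)) = Rational(-72207964297, 30232158)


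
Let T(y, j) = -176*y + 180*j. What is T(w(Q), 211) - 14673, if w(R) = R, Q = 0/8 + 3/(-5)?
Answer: 117063/5 ≈ 23413.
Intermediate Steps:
Q = -⅗ (Q = 0*(⅛) + 3*(-⅕) = 0 - ⅗ = -⅗ ≈ -0.60000)
T(w(Q), 211) - 14673 = (-176*(-⅗) + 180*211) - 14673 = (528/5 + 37980) - 14673 = 190428/5 - 14673 = 117063/5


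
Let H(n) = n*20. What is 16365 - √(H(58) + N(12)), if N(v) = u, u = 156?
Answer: 16365 - 2*√329 ≈ 16329.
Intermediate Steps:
N(v) = 156
H(n) = 20*n
16365 - √(H(58) + N(12)) = 16365 - √(20*58 + 156) = 16365 - √(1160 + 156) = 16365 - √1316 = 16365 - 2*√329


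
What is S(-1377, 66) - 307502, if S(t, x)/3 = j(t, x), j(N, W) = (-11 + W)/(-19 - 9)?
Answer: -8610221/28 ≈ -3.0751e+5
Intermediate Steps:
j(N, W) = 11/28 - W/28 (j(N, W) = (-11 + W)/(-28) = (-11 + W)*(-1/28) = 11/28 - W/28)
S(t, x) = 33/28 - 3*x/28 (S(t, x) = 3*(11/28 - x/28) = 33/28 - 3*x/28)
S(-1377, 66) - 307502 = (33/28 - 3/28*66) - 307502 = (33/28 - 99/14) - 307502 = -165/28 - 307502 = -8610221/28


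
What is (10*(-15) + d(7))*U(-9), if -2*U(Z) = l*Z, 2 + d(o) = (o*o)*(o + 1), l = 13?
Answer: 14040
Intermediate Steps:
d(o) = -2 + o²*(1 + o) (d(o) = -2 + (o*o)*(o + 1) = -2 + o²*(1 + o))
U(Z) = -13*Z/2
(10*(-15) + d(7))*U(-9) = (10*(-15) + (-2 + 7² + 7³))*(-13/2*(-9)) = (-150 + (-2 + 49 + 343))*(117/2) = (-150 + 390)*(117/2) = 240*(117/2) = 14040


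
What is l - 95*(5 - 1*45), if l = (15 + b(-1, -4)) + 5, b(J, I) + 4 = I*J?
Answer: 3820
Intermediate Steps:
b(J, I) = -4 + I*J
l = 20 (l = (15 + (-4 - 4*(-1))) + 5 = (15 + (-4 + 4)) + 5 = (15 + 0) + 5 = 15 + 5 = 20)
l - 95*(5 - 1*45) = 20 - 95*(5 - 1*45) = 20 - 95*(5 - 45) = 20 - 95*(-40) = 20 + 3800 = 3820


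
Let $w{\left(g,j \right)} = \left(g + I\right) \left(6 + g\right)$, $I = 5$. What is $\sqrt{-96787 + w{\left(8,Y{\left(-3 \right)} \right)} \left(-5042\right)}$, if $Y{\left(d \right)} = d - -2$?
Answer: $i \sqrt{1014431} \approx 1007.2 i$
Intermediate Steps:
$Y{\left(d \right)} = 2 + d$ ($Y{\left(d \right)} = d + 2 = 2 + d$)
$w{\left(g,j \right)} = \left(5 + g\right) \left(6 + g\right)$ ($w{\left(g,j \right)} = \left(g + 5\right) \left(6 + g\right) = \left(5 + g\right) \left(6 + g\right)$)
$\sqrt{-96787 + w{\left(8,Y{\left(-3 \right)} \right)} \left(-5042\right)} = \sqrt{-96787 + \left(30 + 8^{2} + 11 \cdot 8\right) \left(-5042\right)} = \sqrt{-96787 + \left(30 + 64 + 88\right) \left(-5042\right)} = \sqrt{-96787 + 182 \left(-5042\right)} = \sqrt{-96787 - 917644} = \sqrt{-1014431} = i \sqrt{1014431}$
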